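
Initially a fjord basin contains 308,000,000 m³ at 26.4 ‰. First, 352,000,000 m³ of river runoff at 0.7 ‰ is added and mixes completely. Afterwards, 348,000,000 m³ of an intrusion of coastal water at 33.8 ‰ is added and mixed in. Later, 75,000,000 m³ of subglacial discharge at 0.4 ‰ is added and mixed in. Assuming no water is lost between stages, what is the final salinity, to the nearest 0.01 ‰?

18.62 ‰

By conservation of dissolved salt,
Initial salt = 308,000,000×26.4 = 8,131,200,000
After stage 1: salt = 8,131,200,000 + 352,000,000×0.7 = 8,377,600,000; volume = 660,000,000 m³; S = 12.693 ‰
After stage 2: salt = 8,377,600,000 + 348,000,000×33.8 = 20,140,000,000; volume = 1,008,000,000 m³; S = 19.98 ‰
After stage 3: salt = 20,140,000,000 + 75,000,000×0.4 = 20,170,000,000; volume = 1,083,000,000 m³
S = 20,170,000,000 / 1,083,000,000 = 18.6242 ‰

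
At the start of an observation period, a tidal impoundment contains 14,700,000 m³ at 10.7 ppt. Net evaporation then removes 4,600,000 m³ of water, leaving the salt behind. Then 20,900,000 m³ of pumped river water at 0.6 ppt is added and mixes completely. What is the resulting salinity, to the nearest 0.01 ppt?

After evaporation: salt = 14,700,000×10.7 = 157,290,000; volume = 14,700,000 − 4,600,000 = 10,100,000 m³
After mixing: salt = 157,290,000 + 20,900,000×0.6 = 169,830,000; volume = 10,100,000 + 20,900,000 = 31,000,000 m³
S = 169,830,000 / 31,000,000 = 5.4784 ppt

5.48 ppt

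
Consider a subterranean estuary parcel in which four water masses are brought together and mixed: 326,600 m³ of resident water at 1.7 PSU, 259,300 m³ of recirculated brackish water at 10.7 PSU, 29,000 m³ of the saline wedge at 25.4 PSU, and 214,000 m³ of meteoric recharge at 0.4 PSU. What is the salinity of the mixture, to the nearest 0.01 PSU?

5.01 PSU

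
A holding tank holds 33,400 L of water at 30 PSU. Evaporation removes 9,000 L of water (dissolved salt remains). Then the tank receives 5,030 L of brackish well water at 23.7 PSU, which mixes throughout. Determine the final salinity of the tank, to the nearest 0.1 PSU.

After evaporation: salt = 33,400×30 = 1,002,000; volume = 33,400 − 9,000 = 24,400 L
After mixing: salt = 1,002,000 + 5,030×23.7 = 1,121,211; volume = 24,400 + 5,030 = 29,430 L
S = 1,121,211 / 29,430 = 38.0976 PSU

38.1 PSU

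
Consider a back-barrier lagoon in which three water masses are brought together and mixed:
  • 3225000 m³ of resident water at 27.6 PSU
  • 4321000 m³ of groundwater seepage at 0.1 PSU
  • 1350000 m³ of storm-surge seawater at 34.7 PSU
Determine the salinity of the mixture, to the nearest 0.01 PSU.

Weighted by volume,
salt = 3,225,000×27.6 + 4,321,000×0.1 + 1,350,000×34.7 = 89,010,000 + 432,100 + 46,845,000 = 136,287,100
volume = 3,225,000 + 4,321,000 + 1,350,000 = 8,896,000 m³
S = 136,287,100 / 8,896,000 = 15.32 PSU

15.32 PSU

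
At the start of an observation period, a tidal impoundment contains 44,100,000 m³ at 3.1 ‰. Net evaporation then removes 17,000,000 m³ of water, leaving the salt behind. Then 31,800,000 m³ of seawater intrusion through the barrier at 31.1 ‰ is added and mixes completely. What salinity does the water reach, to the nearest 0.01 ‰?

After evaporation: salt = 44,100,000×3.1 = 136,710,000; volume = 44,100,000 − 17,000,000 = 27,100,000 m³
After mixing: salt = 136,710,000 + 31,800,000×31.1 = 1,125,690,000; volume = 27,100,000 + 31,800,000 = 58,900,000 m³
S = 1,125,690,000 / 58,900,000 = 19.1119 ‰

19.11 ‰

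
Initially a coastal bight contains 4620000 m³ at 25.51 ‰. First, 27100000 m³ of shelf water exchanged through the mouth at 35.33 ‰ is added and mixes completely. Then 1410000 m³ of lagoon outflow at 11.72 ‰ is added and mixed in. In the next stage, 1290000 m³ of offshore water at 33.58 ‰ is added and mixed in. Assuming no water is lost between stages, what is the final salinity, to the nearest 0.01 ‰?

Conserving salt mass:
Initial salt = 4,620,000×25.51 = 117,856,200
After stage 1: salt = 117,856,200 + 27,100,000×35.33 = 1,075,299,200; volume = 31,720,000 m³; S = 33.9 ‰
After stage 2: salt = 1,075,299,200 + 1,410,000×11.72 = 1,091,824,400; volume = 33,130,000 m³; S = 32.956 ‰
After stage 3: salt = 1,091,824,400 + 1,290,000×33.58 = 1,135,142,600; volume = 34,420,000 m³
S = 1,135,142,600 / 34,420,000 = 32.9792 ‰

32.98 ‰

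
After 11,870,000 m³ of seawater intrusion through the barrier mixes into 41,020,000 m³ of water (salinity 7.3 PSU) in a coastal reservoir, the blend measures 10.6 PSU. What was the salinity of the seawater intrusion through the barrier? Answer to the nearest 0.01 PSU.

Salt balance: 41,020,000×7.3 + 11,870,000×S = 52,890,000×10.6
299,446,000 + 11,870,000·S = 560,634,000
S = (560,634,000 − 299,446,000) / 11,870,000 = 22.004 PSU

22.00 PSU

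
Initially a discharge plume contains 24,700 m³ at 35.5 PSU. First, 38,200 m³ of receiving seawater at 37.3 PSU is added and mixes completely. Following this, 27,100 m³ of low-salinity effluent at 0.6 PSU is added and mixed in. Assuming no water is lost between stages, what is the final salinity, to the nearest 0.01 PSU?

Weighted by volume,
Initial salt = 24,700×35.5 = 876,850
After stage 1: salt = 876,850 + 38,200×37.3 = 2,301,710; volume = 62,900 m³; S = 36.593 PSU
After stage 2: salt = 2,301,710 + 27,100×0.6 = 2,317,970; volume = 90,000 m³
S = 2,317,970 / 90,000 = 25.7552 PSU

25.76 PSU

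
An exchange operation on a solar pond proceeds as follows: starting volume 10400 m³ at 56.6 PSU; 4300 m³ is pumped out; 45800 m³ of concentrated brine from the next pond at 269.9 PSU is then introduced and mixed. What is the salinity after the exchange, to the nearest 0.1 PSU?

Remaining after removal: 6,100 m³ at 56.6 PSU (salt = 345,260)
After addition: salt = 345,260 + 45,800×269.9 = 12,706,680; volume = 51,900 m³
S = 12,706,680 / 51,900 = 244.8301 PSU

244.8 PSU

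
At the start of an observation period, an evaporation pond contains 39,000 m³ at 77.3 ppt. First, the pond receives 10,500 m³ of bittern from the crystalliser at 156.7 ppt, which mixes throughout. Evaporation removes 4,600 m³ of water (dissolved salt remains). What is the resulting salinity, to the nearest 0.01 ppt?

After mixing: salt = 39,000×77.3 + 10,500×156.7 = 4,660,050; volume = 49,500 m³
After evaporation: salt unchanged = 4,660,050; volume = 49,500 − 4,600 = 44,900 m³
S = 4,660,050 / 44,900 = 103.7873 ppt

103.79 ppt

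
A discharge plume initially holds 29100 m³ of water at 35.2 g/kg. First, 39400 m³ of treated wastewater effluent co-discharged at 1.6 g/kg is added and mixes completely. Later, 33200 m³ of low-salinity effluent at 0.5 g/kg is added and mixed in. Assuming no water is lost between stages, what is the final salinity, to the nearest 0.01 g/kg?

10.86 g/kg

Conserving salt mass:
Initial salt = 29,100×35.2 = 1,024,320
After stage 1: salt = 1,024,320 + 39,400×1.6 = 1,087,360; volume = 68,500 m³; S = 15.874 g/kg
After stage 2: salt = 1,087,360 + 33,200×0.5 = 1,103,960; volume = 101,700 m³
S = 1,103,960 / 101,700 = 10.8551 g/kg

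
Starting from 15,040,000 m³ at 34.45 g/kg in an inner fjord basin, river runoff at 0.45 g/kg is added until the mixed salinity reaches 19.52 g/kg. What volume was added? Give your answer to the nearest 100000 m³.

11800000 m³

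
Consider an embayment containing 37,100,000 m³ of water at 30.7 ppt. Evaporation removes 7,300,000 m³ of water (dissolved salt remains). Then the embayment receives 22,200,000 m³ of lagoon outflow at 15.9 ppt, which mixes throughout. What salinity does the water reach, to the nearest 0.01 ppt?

After evaporation: salt = 37,100,000×30.7 = 1,138,970,000; volume = 37,100,000 − 7,300,000 = 29,800,000 m³
After mixing: salt = 1,138,970,000 + 22,200,000×15.9 = 1,491,950,000; volume = 29,800,000 + 22,200,000 = 52,000,000 m³
S = 1,491,950,000 / 52,000,000 = 28.6913 ppt

28.69 ppt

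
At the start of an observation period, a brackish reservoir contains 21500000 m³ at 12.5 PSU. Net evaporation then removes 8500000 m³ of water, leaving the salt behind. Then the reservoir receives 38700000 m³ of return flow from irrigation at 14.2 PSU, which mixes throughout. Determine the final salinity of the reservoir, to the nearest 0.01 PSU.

After evaporation: salt = 21,500,000×12.5 = 268,750,000; volume = 21,500,000 − 8,500,000 = 13,000,000 m³
After mixing: salt = 268,750,000 + 38,700,000×14.2 = 818,290,000; volume = 13,000,000 + 38,700,000 = 51,700,000 m³
S = 818,290,000 / 51,700,000 = 15.8277 PSU

15.83 PSU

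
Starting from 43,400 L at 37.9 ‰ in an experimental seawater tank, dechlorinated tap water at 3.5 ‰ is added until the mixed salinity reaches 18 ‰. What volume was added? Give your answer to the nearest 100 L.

59600 L

Salt balance: 43,400×37.9 + V×3.5 = (43,400+V)×18
1,644,860 + 3.5V = 781,200 + 18V
863,660 = 14.5V
V = 59,562.76 L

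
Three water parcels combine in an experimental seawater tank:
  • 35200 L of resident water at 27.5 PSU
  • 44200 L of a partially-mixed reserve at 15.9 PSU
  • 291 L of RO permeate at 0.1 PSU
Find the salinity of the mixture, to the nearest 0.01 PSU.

20.97 PSU

By conservation of dissolved salt,
salt = 35,200×27.5 + 44,200×15.9 + 291×0.1 = 968,000 + 702,780 + 29.1 = 1,670,809.1
volume = 35,200 + 44,200 + 291 = 79,691 L
S = 1,670,809.1 / 79,691 = 20.9661 PSU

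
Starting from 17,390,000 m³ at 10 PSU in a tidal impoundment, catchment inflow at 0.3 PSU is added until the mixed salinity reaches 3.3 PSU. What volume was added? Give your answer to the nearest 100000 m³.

38800000 m³

Salt balance: 17,390,000×10 + V×0.3 = (17,390,000+V)×3.3
173,900,000 + 0.3V = 57,387,000 + 3.3V
116,513,000 = 3V
V = 38,837,666.67 m³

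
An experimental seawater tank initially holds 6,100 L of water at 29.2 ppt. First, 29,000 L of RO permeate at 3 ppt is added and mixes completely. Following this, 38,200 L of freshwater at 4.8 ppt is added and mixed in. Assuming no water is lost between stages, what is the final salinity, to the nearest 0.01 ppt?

6.12 ppt

Conserving salt mass:
Initial salt = 6,100×29.2 = 178,120
After stage 1: salt = 178,120 + 29,000×3 = 265,120; volume = 35,100 L; S = 7.553 ppt
After stage 2: salt = 265,120 + 38,200×4.8 = 448,480; volume = 73,300 L
S = 448,480 / 73,300 = 6.1184 ppt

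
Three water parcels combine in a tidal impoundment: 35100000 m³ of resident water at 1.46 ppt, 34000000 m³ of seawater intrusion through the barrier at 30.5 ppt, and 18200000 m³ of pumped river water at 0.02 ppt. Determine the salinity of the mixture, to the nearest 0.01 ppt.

12.47 ppt

By conservation of dissolved salt,
salt = 35,100,000×1.46 + 34,000,000×30.5 + 18,200,000×0.02 = 51,246,000 + 1,037,000,000 + 364,000 = 1,088,610,000
volume = 35,100,000 + 34,000,000 + 18,200,000 = 87,300,000 m³
S = 1,088,610,000 / 87,300,000 = 12.4698 ppt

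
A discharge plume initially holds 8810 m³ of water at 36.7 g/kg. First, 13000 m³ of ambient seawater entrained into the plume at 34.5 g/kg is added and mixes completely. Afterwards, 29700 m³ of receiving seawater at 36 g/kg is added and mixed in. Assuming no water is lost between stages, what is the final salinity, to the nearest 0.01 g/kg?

Total salt / total volume:
Initial salt = 8,810×36.7 = 323,327
After stage 1: salt = 323,327 + 13,000×34.5 = 771,827; volume = 21,810 m³; S = 35.389 g/kg
After stage 2: salt = 771,827 + 29,700×36 = 1,841,027; volume = 51,510 m³
S = 1,841,027 / 51,510 = 35.7412 g/kg

35.74 g/kg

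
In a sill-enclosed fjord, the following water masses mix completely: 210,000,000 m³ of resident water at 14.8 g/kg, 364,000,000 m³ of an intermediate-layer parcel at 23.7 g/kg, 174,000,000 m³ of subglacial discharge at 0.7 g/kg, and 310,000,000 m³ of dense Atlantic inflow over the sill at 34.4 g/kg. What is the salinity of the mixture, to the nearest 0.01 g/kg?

21.29 g/kg

Conserving salt mass:
salt = 210,000,000×14.8 + 364,000,000×23.7 + 174,000,000×0.7 + 310,000,000×34.4 = 3,108,000,000 + 8,626,800,000 + 121,800,000 + 10,664,000,000 = 22,520,600,000
volume = 210,000,000 + 364,000,000 + 174,000,000 + 310,000,000 = 1,058,000,000 m³
S = 22,520,600,000 / 1,058,000,000 = 21.286 g/kg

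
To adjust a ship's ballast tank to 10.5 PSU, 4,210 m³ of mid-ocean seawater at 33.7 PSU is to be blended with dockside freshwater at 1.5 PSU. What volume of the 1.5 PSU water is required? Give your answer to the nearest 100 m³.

Salt balance: 4,210×33.7 + V×1.5 = (4,210+V)×10.5
141,877 + 1.5V = 44,205 + 10.5V
97,672 = 9V
V = 10,852.44 m³

10900 m³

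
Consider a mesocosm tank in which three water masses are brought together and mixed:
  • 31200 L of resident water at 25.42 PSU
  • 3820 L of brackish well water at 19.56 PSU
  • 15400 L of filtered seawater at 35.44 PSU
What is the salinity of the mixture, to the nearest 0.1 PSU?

28.0 PSU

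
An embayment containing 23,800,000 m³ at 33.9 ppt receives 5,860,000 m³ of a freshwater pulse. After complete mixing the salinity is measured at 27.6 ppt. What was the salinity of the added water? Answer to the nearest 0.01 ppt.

Salt balance: 23,800,000×33.9 + 5,860,000×S = 29,660,000×27.6
806,820,000 + 5,860,000·S = 818,616,000
S = (818,616,000 − 806,820,000) / 5,860,000 = 2.013 ppt

2.01 ppt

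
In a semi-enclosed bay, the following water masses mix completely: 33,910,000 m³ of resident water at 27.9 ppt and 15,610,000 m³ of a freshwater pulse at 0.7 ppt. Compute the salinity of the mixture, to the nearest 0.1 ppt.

Conserving salt mass:
salt = 33,910,000×27.9 + 15,610,000×0.7 = 946,089,000 + 10,927,000 = 957,016,000
volume = 33,910,000 + 15,610,000 = 49,520,000 m³
S = 957,016,000 / 49,520,000 = 19.326 ppt

19.3 ppt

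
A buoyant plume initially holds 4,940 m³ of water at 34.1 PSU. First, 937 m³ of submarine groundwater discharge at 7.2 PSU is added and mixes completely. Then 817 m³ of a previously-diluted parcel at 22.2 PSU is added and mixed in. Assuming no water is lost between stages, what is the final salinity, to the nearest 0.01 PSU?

Weighted by volume,
Initial salt = 4,940×34.1 = 168,454
After stage 1: salt = 168,454 + 937×7.2 = 175,200.4; volume = 5,877 m³; S = 29.811 PSU
After stage 2: salt = 175,200.4 + 817×22.2 = 193,337.8; volume = 6,694 m³
S = 193,337.8 / 6,694 = 28.8823 PSU

28.88 PSU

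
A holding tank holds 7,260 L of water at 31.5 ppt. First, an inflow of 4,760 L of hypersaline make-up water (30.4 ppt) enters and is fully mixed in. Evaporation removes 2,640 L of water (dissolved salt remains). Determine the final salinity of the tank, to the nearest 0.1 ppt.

39.8 ppt

After mixing: salt = 7,260×31.5 + 4,760×30.4 = 373,394; volume = 12,020 L
After evaporation: salt unchanged = 373,394; volume = 12,020 − 2,640 = 9,380 L
S = 373,394 / 9,380 = 39.8075 ppt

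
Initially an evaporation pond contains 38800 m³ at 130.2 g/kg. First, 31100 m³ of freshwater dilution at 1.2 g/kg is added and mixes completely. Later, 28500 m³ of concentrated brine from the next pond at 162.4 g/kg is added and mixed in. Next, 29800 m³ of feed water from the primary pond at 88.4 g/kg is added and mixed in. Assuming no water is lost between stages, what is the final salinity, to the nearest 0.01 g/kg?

Salt balance:
Initial salt = 38,800×130.2 = 5,051,760
After stage 1: salt = 5,051,760 + 31,100×1.2 = 5,089,080; volume = 69,900 m³; S = 72.805 g/kg
After stage 2: salt = 5,089,080 + 28,500×162.4 = 9,717,480; volume = 98,400 m³; S = 98.755 g/kg
After stage 3: salt = 9,717,480 + 29,800×88.4 = 12,351,800; volume = 128,200 m³
S = 12,351,800 / 128,200 = 96.3479 g/kg

96.35 g/kg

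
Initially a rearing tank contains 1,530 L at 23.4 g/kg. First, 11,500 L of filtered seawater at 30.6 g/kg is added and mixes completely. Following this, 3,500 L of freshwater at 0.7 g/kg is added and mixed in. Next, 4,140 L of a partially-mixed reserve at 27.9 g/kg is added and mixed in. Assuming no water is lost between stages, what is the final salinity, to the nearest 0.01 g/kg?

By conservation of dissolved salt,
Initial salt = 1,530×23.4 = 35,802
After stage 1: salt = 35,802 + 11,500×30.6 = 387,702; volume = 13,030 L; S = 29.755 g/kg
After stage 2: salt = 387,702 + 3,500×0.7 = 390,152; volume = 16,530 L; S = 23.603 g/kg
After stage 3: salt = 390,152 + 4,140×27.9 = 505,658; volume = 20,670 L
S = 505,658 / 20,670 = 24.4634 g/kg

24.46 g/kg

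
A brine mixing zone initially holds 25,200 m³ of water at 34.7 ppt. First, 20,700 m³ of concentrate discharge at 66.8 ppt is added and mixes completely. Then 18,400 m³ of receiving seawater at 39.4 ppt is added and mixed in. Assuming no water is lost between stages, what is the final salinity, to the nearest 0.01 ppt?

Salt balance:
Initial salt = 25,200×34.7 = 874,440
After stage 1: salt = 874,440 + 20,700×66.8 = 2,257,200; volume = 45,900 m³; S = 49.176 ppt
After stage 2: salt = 2,257,200 + 18,400×39.4 = 2,982,160; volume = 64,300 m³
S = 2,982,160 / 64,300 = 46.3788 ppt

46.38 ppt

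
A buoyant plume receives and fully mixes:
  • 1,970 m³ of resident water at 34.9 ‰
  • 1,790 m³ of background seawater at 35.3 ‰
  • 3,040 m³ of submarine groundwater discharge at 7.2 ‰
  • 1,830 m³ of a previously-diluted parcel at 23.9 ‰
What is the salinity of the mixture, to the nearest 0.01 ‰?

Weighted by volume,
salt = 1,970×34.9 + 1,790×35.3 + 3,040×7.2 + 1,830×23.9 = 68,753 + 63,187 + 21,888 + 43,737 = 197,565
volume = 1,970 + 1,790 + 3,040 + 1,830 = 8,630 m³
S = 197,565 / 8,630 = 22.8928 ‰

22.89 ‰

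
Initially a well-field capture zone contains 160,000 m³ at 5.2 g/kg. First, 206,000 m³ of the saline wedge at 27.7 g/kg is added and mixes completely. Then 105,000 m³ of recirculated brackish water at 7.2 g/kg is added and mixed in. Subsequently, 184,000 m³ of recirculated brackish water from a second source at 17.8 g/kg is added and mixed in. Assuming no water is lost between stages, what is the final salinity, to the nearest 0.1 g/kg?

16.1 g/kg

By conservation of dissolved salt,
Initial salt = 160,000×5.2 = 832,000
After stage 1: salt = 832,000 + 206,000×27.7 = 6,538,200; volume = 366,000 m³; S = 17.864 g/kg
After stage 2: salt = 6,538,200 + 105,000×7.2 = 7,294,200; volume = 471,000 m³; S = 15.487 g/kg
After stage 3: salt = 7,294,200 + 184,000×17.8 = 10,569,400; volume = 655,000 m³
S = 10,569,400 / 655,000 = 16.1365 g/kg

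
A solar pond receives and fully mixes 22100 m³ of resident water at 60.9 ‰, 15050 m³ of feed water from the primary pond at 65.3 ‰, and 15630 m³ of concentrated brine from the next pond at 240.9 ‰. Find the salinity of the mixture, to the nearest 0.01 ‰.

115.46 ‰

Total salt / total volume:
salt = 22,100×60.9 + 15,050×65.3 + 15,630×240.9 = 1,345,890 + 982,765 + 3,765,267 = 6,093,922
volume = 22,100 + 15,050 + 15,630 = 52,780 m³
S = 6,093,922 / 52,780 = 115.4589 ‰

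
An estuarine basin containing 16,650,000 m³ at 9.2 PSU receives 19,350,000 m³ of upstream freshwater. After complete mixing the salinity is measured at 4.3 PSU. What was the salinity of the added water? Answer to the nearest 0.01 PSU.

0.08 PSU

Salt balance: 16,650,000×9.2 + 19,350,000×S = 36,000,000×4.3
153,180,000 + 19,350,000·S = 154,800,000
S = (154,800,000 − 153,180,000) / 19,350,000 = 0.0837 PSU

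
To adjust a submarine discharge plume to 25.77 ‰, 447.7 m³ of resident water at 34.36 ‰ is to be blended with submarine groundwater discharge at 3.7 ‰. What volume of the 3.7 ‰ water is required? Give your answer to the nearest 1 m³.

174 m³

Salt balance: 447.7×34.36 + V×3.7 = (447.7+V)×25.77
15,382.972 + 3.7V = 11,537.229 + 25.77V
3,845.743 = 22.07V
V = 174.25 m³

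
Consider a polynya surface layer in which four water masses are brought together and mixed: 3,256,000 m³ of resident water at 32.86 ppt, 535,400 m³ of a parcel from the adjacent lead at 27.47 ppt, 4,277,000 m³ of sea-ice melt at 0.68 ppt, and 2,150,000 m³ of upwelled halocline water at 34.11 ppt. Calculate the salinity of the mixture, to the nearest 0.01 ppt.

By conservation of dissolved salt,
salt = 3,256,000×32.86 + 535,400×27.47 + 4,277,000×0.68 + 2,150,000×34.11 = 106,992,160 + 14,707,438 + 2,908,360 + 73,336,500 = 197,944,458
volume = 3,256,000 + 535,400 + 4,277,000 + 2,150,000 = 10,218,400 m³
S = 197,944,458 / 10,218,400 = 19.3714 ppt

19.37 ppt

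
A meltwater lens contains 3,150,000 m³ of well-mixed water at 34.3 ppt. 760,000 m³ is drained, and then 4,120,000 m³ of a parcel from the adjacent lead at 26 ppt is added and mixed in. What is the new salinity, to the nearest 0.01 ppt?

29.05 ppt

Remaining after removal: 2,390,000 m³ at 34.3 ppt (salt = 81,977,000)
After addition: salt = 81,977,000 + 4,120,000×26 = 189,097,000; volume = 6,510,000 m³
S = 189,097,000 / 6,510,000 = 29.0472 ppt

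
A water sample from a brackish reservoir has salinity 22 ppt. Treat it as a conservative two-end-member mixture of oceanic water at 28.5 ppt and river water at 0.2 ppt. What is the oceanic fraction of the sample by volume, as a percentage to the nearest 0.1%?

Let g be the oceanic fraction. Salt balance per unit volume:
g×28.5 + (1−g)×0.2 = 22
g = (22 − 0.2) / (28.5 − 0.2) = 21.8/28.3 = 0.7703

77.0%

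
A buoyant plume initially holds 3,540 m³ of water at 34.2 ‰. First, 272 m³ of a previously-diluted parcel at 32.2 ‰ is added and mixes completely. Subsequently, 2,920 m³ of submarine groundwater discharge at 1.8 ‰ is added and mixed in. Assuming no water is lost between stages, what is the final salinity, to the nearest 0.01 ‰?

Total salt / total volume:
Initial salt = 3,540×34.2 = 121,068
After stage 1: salt = 121,068 + 272×32.2 = 129,826.4; volume = 3,812 m³; S = 34.057 ‰
After stage 2: salt = 129,826.4 + 2,920×1.8 = 135,082.4; volume = 6,732 m³
S = 135,082.4 / 6,732 = 20.0657 ‰

20.07 ‰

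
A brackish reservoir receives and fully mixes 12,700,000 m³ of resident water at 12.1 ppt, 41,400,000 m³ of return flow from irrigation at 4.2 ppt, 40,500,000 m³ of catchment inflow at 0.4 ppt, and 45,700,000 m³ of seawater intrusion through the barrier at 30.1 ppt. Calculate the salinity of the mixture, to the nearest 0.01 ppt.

Mass of salt is conserved:
salt = 12,700,000×12.1 + 41,400,000×4.2 + 40,500,000×0.4 + 45,700,000×30.1 = 153,670,000 + 173,880,000 + 16,200,000 + 1,375,570,000 = 1,719,320,000
volume = 12,700,000 + 41,400,000 + 40,500,000 + 45,700,000 = 140,300,000 m³
S = 1,719,320,000 / 140,300,000 = 12.2546 ppt

12.25 ppt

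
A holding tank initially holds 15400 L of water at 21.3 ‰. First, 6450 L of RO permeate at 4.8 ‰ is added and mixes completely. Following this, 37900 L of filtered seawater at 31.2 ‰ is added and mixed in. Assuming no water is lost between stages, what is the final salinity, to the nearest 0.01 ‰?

25.80 ‰

Total salt / total volume:
Initial salt = 15,400×21.3 = 328,020
After stage 1: salt = 328,020 + 6,450×4.8 = 358,980; volume = 21,850 L; S = 16.429 ‰
After stage 2: salt = 358,980 + 37,900×31.2 = 1,541,460; volume = 59,750 L
S = 1,541,460 / 59,750 = 25.7985 ‰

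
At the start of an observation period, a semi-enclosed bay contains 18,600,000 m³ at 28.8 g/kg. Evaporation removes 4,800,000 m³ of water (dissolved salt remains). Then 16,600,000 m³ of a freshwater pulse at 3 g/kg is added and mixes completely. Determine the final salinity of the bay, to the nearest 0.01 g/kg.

19.26 g/kg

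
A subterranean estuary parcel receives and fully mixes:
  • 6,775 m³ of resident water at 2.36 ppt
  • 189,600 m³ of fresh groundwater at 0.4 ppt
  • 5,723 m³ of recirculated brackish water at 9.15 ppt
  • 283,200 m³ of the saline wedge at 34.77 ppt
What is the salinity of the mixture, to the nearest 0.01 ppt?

By conservation of dissolved salt,
salt = 6,775×2.36 + 189,600×0.4 + 5,723×9.15 + 283,200×34.77 = 15,989 + 75,840 + 52,365.45 + 9,846,864 = 9,991,058.45
volume = 6,775 + 189,600 + 5,723 + 283,200 = 485,298 m³
S = 9,991,058.45 / 485,298 = 20.5875 ppt

20.59 ppt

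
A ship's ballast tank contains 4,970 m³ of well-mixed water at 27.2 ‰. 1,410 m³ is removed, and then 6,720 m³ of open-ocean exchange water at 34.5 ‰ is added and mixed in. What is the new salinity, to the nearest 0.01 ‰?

31.97 ‰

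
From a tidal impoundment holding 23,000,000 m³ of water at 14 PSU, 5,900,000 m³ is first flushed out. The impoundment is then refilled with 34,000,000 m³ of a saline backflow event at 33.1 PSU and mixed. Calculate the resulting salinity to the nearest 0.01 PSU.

Remaining after removal: 17,100,000 m³ at 14 PSU (salt = 239,400,000)
After addition: salt = 239,400,000 + 34,000,000×33.1 = 1,364,800,000; volume = 51,100,000 m³
S = 1,364,800,000 / 51,100,000 = 26.7084 PSU

26.71 PSU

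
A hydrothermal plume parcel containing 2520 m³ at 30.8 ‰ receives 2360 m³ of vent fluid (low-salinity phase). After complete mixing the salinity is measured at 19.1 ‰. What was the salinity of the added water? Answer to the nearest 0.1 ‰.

6.6 ‰

Salt balance: 2,520×30.8 + 2,360×S = 4,880×19.1
77,616 + 2,360·S = 93,208
S = (93,208 − 77,616) / 2,360 = 6.6068 ‰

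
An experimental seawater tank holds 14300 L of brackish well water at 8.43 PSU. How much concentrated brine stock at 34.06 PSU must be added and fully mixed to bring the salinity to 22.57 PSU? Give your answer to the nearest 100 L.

Salt balance: 14,300×8.43 + V×34.06 = (14,300+V)×22.57
120,549 + 34.06V = 322,751 + 22.57V
202,202 = 11.49V
V = 17,598.09 L

17600 L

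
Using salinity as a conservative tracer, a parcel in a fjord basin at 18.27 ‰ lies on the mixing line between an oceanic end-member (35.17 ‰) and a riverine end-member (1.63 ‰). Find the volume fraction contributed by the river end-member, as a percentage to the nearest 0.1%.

50.4%

Let f be the freshwater fraction. Salt balance per unit volume:
f×1.63 + (1−f)×35.17 = 18.27
f = (35.17 − 18.27) / (35.17 − 1.63) = 16.9/33.54 = 0.5039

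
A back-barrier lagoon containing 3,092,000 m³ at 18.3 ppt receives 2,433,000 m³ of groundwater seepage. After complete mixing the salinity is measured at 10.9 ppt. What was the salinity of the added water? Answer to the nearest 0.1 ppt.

1.5 ppt

Salt balance: 3,092,000×18.3 + 2,433,000×S = 5,525,000×10.9
56,583,600 + 2,433,000·S = 60,222,500
S = (60,222,500 − 56,583,600) / 2,433,000 = 1.4956 ppt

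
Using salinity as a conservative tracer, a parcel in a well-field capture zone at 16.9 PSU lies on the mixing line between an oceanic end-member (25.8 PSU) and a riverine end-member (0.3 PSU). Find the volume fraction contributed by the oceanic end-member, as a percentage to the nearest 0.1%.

65.1%

Let g be the oceanic fraction. Salt balance per unit volume:
g×25.8 + (1−g)×0.3 = 16.9
g = (16.9 − 0.3) / (25.8 − 0.3) = 16.6/25.5 = 0.651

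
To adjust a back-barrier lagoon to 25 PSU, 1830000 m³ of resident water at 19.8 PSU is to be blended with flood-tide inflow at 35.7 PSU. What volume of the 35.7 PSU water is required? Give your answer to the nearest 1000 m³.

889000 m³

Salt balance: 1,830,000×19.8 + V×35.7 = (1,830,000+V)×25
36,234,000 + 35.7V = 45,750,000 + 25V
9,516,000 = 10.7V
V = 889,345.79 m³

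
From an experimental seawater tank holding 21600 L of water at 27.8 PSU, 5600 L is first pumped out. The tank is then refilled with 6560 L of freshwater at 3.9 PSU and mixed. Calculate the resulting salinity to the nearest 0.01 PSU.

20.85 PSU

Remaining after removal: 16,000 L at 27.8 PSU (salt = 444,800)
After addition: salt = 444,800 + 6,560×3.9 = 470,384; volume = 22,560 L
S = 470,384 / 22,560 = 20.8504 PSU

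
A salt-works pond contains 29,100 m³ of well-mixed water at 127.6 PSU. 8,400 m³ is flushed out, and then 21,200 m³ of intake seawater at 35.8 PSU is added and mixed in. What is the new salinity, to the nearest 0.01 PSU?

Remaining after removal: 20,700 m³ at 127.6 PSU (salt = 2,641,320)
After addition: salt = 2,641,320 + 21,200×35.8 = 3,400,280; volume = 41,900 m³
S = 3,400,280 / 41,900 = 81.1523 PSU

81.15 PSU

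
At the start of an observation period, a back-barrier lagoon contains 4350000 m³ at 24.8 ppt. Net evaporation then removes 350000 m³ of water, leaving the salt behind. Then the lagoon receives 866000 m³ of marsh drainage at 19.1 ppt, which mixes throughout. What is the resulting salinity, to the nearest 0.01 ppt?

After evaporation: salt = 4,350,000×24.8 = 107,880,000; volume = 4,350,000 − 350,000 = 4,000,000 m³
After mixing: salt = 107,880,000 + 866,000×19.1 = 124,420,600; volume = 4,000,000 + 866,000 = 4,866,000 m³
S = 124,420,600 / 4,866,000 = 25.5694 ppt

25.57 ppt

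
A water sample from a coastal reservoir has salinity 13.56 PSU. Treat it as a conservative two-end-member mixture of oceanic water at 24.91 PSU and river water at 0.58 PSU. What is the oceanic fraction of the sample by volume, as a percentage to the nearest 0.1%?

Let g be the oceanic fraction. Salt balance per unit volume:
g×24.91 + (1−g)×0.58 = 13.56
g = (13.56 − 0.58) / (24.91 − 0.58) = 12.98/24.33 = 0.5335

53.3%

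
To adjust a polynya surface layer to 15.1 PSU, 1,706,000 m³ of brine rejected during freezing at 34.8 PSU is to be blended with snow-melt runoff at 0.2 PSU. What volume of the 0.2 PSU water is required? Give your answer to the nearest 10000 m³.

2260000 m³

Salt balance: 1,706,000×34.8 + V×0.2 = (1,706,000+V)×15.1
59,368,800 + 0.2V = 25,760,600 + 15.1V
33,608,200 = 14.9V
V = 2,255,583.89 m³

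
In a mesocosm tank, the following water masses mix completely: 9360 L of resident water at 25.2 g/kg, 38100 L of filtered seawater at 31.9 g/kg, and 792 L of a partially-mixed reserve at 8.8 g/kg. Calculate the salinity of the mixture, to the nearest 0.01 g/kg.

Conserving salt mass:
salt = 9,360×25.2 + 38,100×31.9 + 792×8.8 = 235,872 + 1,215,390 + 6,969.6 = 1,458,231.6
volume = 9,360 + 38,100 + 792 = 48,252 L
S = 1,458,231.6 / 48,252 = 30.2212 g/kg

30.22 g/kg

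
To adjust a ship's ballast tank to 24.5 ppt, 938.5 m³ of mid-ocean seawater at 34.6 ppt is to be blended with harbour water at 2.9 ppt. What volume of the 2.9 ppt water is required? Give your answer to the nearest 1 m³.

439 m³

Salt balance: 938.5×34.6 + V×2.9 = (938.5+V)×24.5
32,472.1 + 2.9V = 22,993.25 + 24.5V
9,478.85 = 21.6V
V = 438.84 m³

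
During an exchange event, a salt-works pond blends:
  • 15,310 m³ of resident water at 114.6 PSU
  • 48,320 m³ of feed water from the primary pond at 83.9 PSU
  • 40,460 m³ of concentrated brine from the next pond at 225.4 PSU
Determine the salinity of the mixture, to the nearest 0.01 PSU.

By conservation of dissolved salt,
salt = 15,310×114.6 + 48,320×83.9 + 40,460×225.4 = 1,754,526 + 4,054,048 + 9,119,684 = 14,928,258
volume = 15,310 + 48,320 + 40,460 = 104,090 m³
S = 14,928,258 / 104,090 = 143.4168 PSU

143.42 PSU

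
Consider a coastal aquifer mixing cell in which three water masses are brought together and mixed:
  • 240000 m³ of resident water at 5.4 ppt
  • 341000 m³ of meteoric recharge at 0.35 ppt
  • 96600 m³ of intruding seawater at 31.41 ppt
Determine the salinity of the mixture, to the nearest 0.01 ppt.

Weighted by volume,
salt = 240,000×5.4 + 341,000×0.35 + 96,600×31.41 = 1,296,000 + 119,350 + 3,034,206 = 4,449,556
volume = 240,000 + 341,000 + 96,600 = 677,600 m³
S = 4,449,556 / 677,600 = 6.5666 ppt

6.57 ppt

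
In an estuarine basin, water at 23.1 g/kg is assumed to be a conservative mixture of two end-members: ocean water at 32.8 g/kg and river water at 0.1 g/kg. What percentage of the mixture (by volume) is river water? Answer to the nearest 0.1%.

29.7%

Let f be the freshwater fraction. Salt balance per unit volume:
f×0.1 + (1−f)×32.8 = 23.1
f = (32.8 − 23.1) / (32.8 − 0.1) = 9.7/32.7 = 0.2966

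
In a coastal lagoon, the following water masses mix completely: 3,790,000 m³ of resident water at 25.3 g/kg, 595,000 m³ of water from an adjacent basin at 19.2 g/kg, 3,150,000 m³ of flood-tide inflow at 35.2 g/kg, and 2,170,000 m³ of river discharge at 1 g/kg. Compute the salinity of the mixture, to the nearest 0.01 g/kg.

By conservation of dissolved salt,
salt = 3,790,000×25.3 + 595,000×19.2 + 3,150,000×35.2 + 2,170,000×1 = 95,887,000 + 11,424,000 + 110,880,000 + 2,170,000 = 220,361,000
volume = 3,790,000 + 595,000 + 3,150,000 + 2,170,000 = 9,705,000 m³
S = 220,361,000 / 9,705,000 = 22.7059 g/kg

22.71 g/kg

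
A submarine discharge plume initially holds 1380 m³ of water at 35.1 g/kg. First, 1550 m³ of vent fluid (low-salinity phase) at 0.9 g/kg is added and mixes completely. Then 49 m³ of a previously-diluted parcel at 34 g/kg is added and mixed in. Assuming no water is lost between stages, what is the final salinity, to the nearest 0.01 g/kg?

Conserving salt mass:
Initial salt = 1,380×35.1 = 48,438
After stage 1: salt = 48,438 + 1,550×0.9 = 49,833; volume = 2,930 m³; S = 17.008 g/kg
After stage 2: salt = 49,833 + 49×34 = 51,499; volume = 2,979 m³
S = 51,499 / 2,979 = 17.2873 g/kg

17.29 g/kg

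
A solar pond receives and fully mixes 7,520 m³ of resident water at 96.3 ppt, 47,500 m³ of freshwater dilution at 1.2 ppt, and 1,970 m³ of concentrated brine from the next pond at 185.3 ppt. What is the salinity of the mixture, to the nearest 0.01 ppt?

Total salt / total volume:
salt = 7,520×96.3 + 47,500×1.2 + 1,970×185.3 = 724,176 + 57,000 + 365,041 = 1,146,217
volume = 7,520 + 47,500 + 1,970 = 56,990 m³
S = 1,146,217 / 56,990 = 20.1126 ppt

20.11 ppt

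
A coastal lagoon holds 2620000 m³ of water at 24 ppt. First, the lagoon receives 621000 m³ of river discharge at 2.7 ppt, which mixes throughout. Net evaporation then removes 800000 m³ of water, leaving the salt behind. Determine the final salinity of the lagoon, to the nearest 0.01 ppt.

26.45 ppt

After mixing: salt = 2,620,000×24 + 621,000×2.7 = 64,556,700; volume = 3,241,000 m³
After evaporation: salt unchanged = 64,556,700; volume = 3,241,000 − 800,000 = 2,441,000 m³
S = 64,556,700 / 2,441,000 = 26.4468 ppt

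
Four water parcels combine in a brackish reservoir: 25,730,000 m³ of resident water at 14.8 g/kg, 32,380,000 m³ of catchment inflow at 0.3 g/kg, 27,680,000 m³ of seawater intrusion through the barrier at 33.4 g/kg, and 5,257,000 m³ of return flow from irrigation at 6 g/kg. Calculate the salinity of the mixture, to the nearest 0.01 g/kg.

14.79 g/kg

Salt balance:
salt = 25,730,000×14.8 + 32,380,000×0.3 + 27,680,000×33.4 + 5,257,000×6 = 380,804,000 + 9,714,000 + 924,512,000 + 31,542,000 = 1,346,572,000
volume = 25,730,000 + 32,380,000 + 27,680,000 + 5,257,000 = 91,047,000 m³
S = 1,346,572,000 / 91,047,000 = 14.7899 g/kg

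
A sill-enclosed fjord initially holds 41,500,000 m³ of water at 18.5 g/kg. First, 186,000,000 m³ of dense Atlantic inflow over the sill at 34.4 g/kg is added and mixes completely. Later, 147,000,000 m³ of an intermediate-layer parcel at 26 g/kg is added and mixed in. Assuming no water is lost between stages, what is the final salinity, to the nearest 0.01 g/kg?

Mass of salt is conserved:
Initial salt = 41,500,000×18.5 = 767,750,000
After stage 1: salt = 767,750,000 + 186,000,000×34.4 = 7,166,150,000; volume = 227,500,000 m³; S = 31.5 g/kg
After stage 2: salt = 7,166,150,000 + 147,000,000×26 = 10,988,150,000; volume = 374,500,000 m³
S = 10,988,150,000 / 374,500,000 = 29.3409 g/kg

29.34 g/kg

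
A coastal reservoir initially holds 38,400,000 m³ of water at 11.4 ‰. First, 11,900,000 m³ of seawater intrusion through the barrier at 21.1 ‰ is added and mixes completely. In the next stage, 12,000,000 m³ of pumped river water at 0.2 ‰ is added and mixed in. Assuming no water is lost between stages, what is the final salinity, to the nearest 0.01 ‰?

11.10 ‰

By conservation of dissolved salt,
Initial salt = 38,400,000×11.4 = 437,760,000
After stage 1: salt = 437,760,000 + 11,900,000×21.1 = 688,850,000; volume = 50,300,000 m³; S = 13.695 ‰
After stage 2: salt = 688,850,000 + 12,000,000×0.2 = 691,250,000; volume = 62,300,000 m³
S = 691,250,000 / 62,300,000 = 11.0955 ‰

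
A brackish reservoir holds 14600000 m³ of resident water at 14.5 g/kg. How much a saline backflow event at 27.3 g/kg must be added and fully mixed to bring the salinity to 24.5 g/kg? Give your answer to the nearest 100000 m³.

Salt balance: 14,600,000×14.5 + V×27.3 = (14,600,000+V)×24.5
211,700,000 + 27.3V = 357,700,000 + 24.5V
146,000,000 = 2.8V
V = 52,142,857.14 m³

52100000 m³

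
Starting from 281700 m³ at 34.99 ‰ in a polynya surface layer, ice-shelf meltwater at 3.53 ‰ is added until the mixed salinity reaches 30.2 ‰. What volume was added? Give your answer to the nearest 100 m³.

50600 m³

Salt balance: 281,700×34.99 + V×3.53 = (281,700+V)×30.2
9,856,683 + 3.53V = 8,507,340 + 30.2V
1,349,343 = 26.67V
V = 50,594.04 m³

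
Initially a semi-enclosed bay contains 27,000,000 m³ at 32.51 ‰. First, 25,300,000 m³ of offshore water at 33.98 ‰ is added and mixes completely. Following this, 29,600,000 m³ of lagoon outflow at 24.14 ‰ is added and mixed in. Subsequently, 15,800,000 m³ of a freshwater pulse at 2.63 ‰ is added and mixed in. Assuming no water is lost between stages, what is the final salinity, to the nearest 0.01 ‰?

25.52 ‰

Mass of salt is conserved:
Initial salt = 27,000,000×32.51 = 877,770,000
After stage 1: salt = 877,770,000 + 25,300,000×33.98 = 1,737,464,000; volume = 52,300,000 m³; S = 33.221 ‰
After stage 2: salt = 1,737,464,000 + 29,600,000×24.14 = 2,452,008,000; volume = 81,900,000 m³; S = 29.939 ‰
After stage 3: salt = 2,452,008,000 + 15,800,000×2.63 = 2,493,562,000; volume = 97,700,000 m³
S = 2,493,562,000 / 97,700,000 = 25.5226 ‰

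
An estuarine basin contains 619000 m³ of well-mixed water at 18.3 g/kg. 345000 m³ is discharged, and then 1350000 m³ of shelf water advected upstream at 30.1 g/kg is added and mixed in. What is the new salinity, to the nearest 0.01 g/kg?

28.11 g/kg

Remaining after removal: 274,000 m³ at 18.3 g/kg (salt = 5,014,200)
After addition: salt = 5,014,200 + 1,350,000×30.1 = 45,649,200; volume = 1,624,000 m³
S = 45,649,200 / 1,624,000 = 28.1091 g/kg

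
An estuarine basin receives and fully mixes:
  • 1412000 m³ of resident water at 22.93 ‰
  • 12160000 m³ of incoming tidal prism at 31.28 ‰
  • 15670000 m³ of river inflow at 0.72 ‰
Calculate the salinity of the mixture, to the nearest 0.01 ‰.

14.50 ‰

Salt balance:
salt = 1,412,000×22.93 + 12,160,000×31.28 + 15,670,000×0.72 = 32,377,160 + 380,364,800 + 11,282,400 = 424,024,360
volume = 1,412,000 + 12,160,000 + 15,670,000 = 29,242,000 m³
S = 424,024,360 / 29,242,000 = 14.5005 ‰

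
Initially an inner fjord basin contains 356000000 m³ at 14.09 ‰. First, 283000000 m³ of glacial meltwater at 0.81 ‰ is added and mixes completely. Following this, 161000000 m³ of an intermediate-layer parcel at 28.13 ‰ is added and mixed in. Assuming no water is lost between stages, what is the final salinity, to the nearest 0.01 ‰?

Weighted by volume,
Initial salt = 356,000,000×14.09 = 5,016,040,000
After stage 1: salt = 5,016,040,000 + 283,000,000×0.81 = 5,245,270,000; volume = 639,000,000 m³; S = 8.209 ‰
After stage 2: salt = 5,245,270,000 + 161,000,000×28.13 = 9,774,200,000; volume = 800,000,000 m³
S = 9,774,200,000 / 800,000,000 = 12.2178 ‰

12.22 ‰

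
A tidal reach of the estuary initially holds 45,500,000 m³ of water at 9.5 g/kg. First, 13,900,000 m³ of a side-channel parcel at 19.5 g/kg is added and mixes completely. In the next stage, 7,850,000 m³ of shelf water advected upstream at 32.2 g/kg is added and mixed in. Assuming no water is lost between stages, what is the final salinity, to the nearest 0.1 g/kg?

By conservation of dissolved salt,
Initial salt = 45,500,000×9.5 = 432,250,000
After stage 1: salt = 432,250,000 + 13,900,000×19.5 = 703,300,000; volume = 59,400,000 m³; S = 11.84 g/kg
After stage 2: salt = 703,300,000 + 7,850,000×32.2 = 956,070,000; volume = 67,250,000 m³
S = 956,070,000 / 67,250,000 = 14.2167 g/kg

14.2 g/kg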